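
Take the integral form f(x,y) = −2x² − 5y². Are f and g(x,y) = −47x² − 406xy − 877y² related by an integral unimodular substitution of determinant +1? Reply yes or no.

D₁ = -40, D₂ = -40
f is negative-definite; reduce −f:
−f: reduced (well bottom): (2,0,5) with a≤c, −a<b≤a
flip sign back: reduced form of f is (-2,0,-5)
g is negative-definite; reduce −g:
−g: translate: b→30 (≡406 mod 94), so (47,406,877)→(47,30,5)
−g: flip: (47,30,5)→(5,-30,47)
−g: translate: b→0 (≡-30 mod 10), so (5,-30,47)→(5,0,2)
−g: flip: (5,0,2)→(2,0,5)
−g: reduced (well bottom): (2,0,5) with a≤c, −a<b≤a
flip sign back: reduced form of g is (-2,0,-5)
reduced forms (-2, 0, -5) vs (-2, 0, -5) ⇒ equivalent

yes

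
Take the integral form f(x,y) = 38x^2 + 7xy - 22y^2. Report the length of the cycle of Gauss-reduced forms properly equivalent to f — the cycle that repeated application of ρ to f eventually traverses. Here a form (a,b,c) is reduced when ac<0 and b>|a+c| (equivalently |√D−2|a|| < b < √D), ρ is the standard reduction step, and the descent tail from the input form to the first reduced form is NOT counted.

D = 3393, ⌊√D⌋ = 58
descent: ρ → (-22,37,23)  [lands on river]
river: ρ → (23,55,-4)
river: ρ → (-4,57,9)
river: ρ → (9,51,-22)
ρ-cycle length = 4 (tail of 1 descent step not counted)

4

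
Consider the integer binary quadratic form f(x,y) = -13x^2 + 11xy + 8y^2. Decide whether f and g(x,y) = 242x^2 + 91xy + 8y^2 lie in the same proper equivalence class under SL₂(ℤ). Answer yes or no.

D₁ = 537, D₂ = 537
river cycle of f (length 16): (8, 21, -3), (-3, 21, 8), (8, 11, -13), (-13, 15, 6), (6, 21, -4), (-4, 19, 11), (11, 3, -12), (-12, 21, 2), (2, 23, -1), (-1, 23, 2), … (6 more)
river cycle of g (length 16): (8, 21, -3), (-3, 21, 8), (8, 11, -13), (-13, 15, 6), (6, 21, -4), (-4, 19, 11), (11, 3, -12), (-12, 21, 2), (2, 23, -1), (-1, 23, 2), … (6 more)
cycles coincide ⇒ equivalent

yes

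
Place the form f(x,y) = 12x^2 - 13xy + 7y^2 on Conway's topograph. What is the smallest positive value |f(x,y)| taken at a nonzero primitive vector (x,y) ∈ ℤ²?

translate: b→11 (≡-13 mod 24), so (12,-13,7)→(12,11,6)
flip: (12,11,6)→(6,-11,12)
translate: b→1 (≡-11 mod 12), so (6,-11,12)→(6,1,7)
reduced (well bottom): (6,1,7) with a≤c, −a<b≤a
well minimum = a = 6

6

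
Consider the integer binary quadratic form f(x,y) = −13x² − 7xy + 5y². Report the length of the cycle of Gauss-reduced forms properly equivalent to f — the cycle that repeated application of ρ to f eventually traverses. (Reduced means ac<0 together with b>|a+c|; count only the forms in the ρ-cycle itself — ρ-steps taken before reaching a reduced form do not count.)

D = 309, ⌊√D⌋ = 17
descent: ρ → (5,17,-1)  [lands on river]
river: ρ → (-1,17,5)
river: ρ → (5,13,-7)
river: ρ → (-7,15,3)
river: ρ → (3,15,-7)
river: ρ → (-7,13,5)
ρ-cycle length = 6 (tail of 1 descent step not counted)

6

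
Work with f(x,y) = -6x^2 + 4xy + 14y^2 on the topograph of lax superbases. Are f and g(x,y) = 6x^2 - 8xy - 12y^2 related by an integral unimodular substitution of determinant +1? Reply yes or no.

D₁ = 352, D₂ = 352
river cycle of f (length 6): (-6, 16, 4), (4, 16, -6), (-6, 8, 12), (12, 16, -2), (-2, 16, 12), (12, 8, -6)
river cycle of g (length 6): (-12, 8, 6), (6, 16, -4), (-4, 16, 6), (6, 8, -12), (-12, 16, 2), (2, 16, -12)
cycles differ ⇒ inequivalent

no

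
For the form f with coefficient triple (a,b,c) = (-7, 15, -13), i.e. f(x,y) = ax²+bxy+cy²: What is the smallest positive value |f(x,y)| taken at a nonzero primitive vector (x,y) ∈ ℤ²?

translate: b→-1 (≡-15 mod 14), so (7,-15,13)→(7,-1,5)
flip: (7,-1,5)→(5,1,7)
reduced (well bottom): (5,1,7) with a≤c, −a<b≤a
well minimum |f| = |-5| = 5 (negative-definite)

5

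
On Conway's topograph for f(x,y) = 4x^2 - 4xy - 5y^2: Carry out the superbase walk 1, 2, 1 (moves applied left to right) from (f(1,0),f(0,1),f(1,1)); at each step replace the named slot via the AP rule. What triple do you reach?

start (4,-5,-5) = (f(1,0),f(0,1),f(1,1))
replace slot 1: 2·((-5)+(-5)) − 4 = -24 → (-24,-5,-5)
replace slot 2: 2·((-24)+(-5)) − (-5) = -53 → (-24,-53,-5)
replace slot 1: 2·((-53)+(-5)) − (-24) = -92 → (-92,-53,-5)

-92,-53,-5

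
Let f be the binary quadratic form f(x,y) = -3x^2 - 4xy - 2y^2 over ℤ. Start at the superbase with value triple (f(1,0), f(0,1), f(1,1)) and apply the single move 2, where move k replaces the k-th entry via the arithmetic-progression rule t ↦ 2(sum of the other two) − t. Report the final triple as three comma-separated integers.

start (-3,-2,-9) = (f(1,0),f(0,1),f(1,1))
replace slot 2: 2·((-3)+(-9)) − (-2) = -22 → (-3,-22,-9)

-3,-22,-9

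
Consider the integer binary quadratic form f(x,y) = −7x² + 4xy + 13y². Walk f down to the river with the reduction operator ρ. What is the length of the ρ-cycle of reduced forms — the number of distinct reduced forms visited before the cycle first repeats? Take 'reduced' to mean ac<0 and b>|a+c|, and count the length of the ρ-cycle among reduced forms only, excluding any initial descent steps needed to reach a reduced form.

D = 380, ⌊√D⌋ = 19
descent: ρ → (13,-4,-7)
descent: ρ → (-7,18,2)  [lands on river]
river: ρ → (2,18,-7)
river: ρ → (-7,10,10)
river: ρ → (10,10,-7)
ρ-cycle length = 4 (tail of 2 descent steps not counted)

4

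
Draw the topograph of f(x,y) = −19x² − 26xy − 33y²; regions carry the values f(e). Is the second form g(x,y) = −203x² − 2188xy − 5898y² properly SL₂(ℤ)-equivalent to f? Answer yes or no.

D₁ = -1832, D₂ = -1832
f is negative-definite; reduce −f:
−f: translate: b→-12 (≡26 mod 38), so (19,26,33)→(19,-12,26)
−f: reduced (well bottom): (19,-12,26) with a≤c, −a<b≤a
flip sign back: reduced form of f is (-19,12,-26)
g is negative-definite; reduce −g:
−g: translate: b→158 (≡2188 mod 406), so (203,2188,5898)→(203,158,33)
−g: flip: (203,158,33)→(33,-158,203)
−g: translate: b→-26 (≡-158 mod 66), so (33,-158,203)→(33,-26,19)
−g: flip: (33,-26,19)→(19,26,33)
−g: translate: b→-12 (≡26 mod 38), so (19,26,33)→(19,-12,26)
−g: reduced (well bottom): (19,-12,26) with a≤c, −a<b≤a
flip sign back: reduced form of g is (-19,12,-26)
reduced forms (-19, 12, -26) vs (-19, 12, -26) ⇒ equivalent

yes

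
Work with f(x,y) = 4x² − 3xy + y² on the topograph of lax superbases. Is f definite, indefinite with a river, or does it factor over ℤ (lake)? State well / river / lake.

D = b²−4ac = (-3)² − 4·4·1 = -7
D < 0 ⇒ definite ⇒ every region one sign ⇒ single well

well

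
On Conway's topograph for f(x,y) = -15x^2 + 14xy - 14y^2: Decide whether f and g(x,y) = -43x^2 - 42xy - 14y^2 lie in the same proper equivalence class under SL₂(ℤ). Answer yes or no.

D₁ = -644, D₂ = -644
f is negative-definite; reduce −f:
−f: flip: (15,-14,14)→(14,14,15)
−f: reduced (well bottom): (14,14,15) with a≤c, −a<b≤a
flip sign back: reduced form of f is (-14,-14,-15)
g is negative-definite; reduce −g:
−g: flip: (43,42,14)→(14,-42,43)
−g: translate: b→14 (≡-42 mod 28), so (14,-42,43)→(14,14,15)
−g: reduced (well bottom): (14,14,15) with a≤c, −a<b≤a
flip sign back: reduced form of g is (-14,-14,-15)
reduced forms (-14, -14, -15) vs (-14, -14, -15) ⇒ equivalent

yes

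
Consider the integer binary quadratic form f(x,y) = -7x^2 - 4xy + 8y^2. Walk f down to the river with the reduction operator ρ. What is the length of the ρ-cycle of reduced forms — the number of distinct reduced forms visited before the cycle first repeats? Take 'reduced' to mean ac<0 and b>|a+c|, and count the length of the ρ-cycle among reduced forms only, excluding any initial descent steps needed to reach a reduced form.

D = 240, ⌊√D⌋ = 15
descent: ρ → (8,4,-7)  [lands on river]
river: ρ → (-7,10,5)
river: ρ → (5,10,-7)
river: ρ → (-7,4,8)
river: ρ → (8,12,-3)
river: ρ → (-3,12,8)
ρ-cycle length = 6 (tail of 1 descent step not counted)

6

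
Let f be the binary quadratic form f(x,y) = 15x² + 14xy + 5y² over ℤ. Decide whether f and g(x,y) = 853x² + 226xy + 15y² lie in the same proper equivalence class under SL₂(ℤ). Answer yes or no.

D₁ = -104, D₂ = -104
f: flip: (15,14,5)→(5,-14,15)
f: translate: b→-4 (≡-14 mod 10), so (5,-14,15)→(5,-4,6)
f: reduced (well bottom): (5,-4,6) with a≤c, −a<b≤a
g: flip: (853,226,15)→(15,-226,853)
g: translate: b→14 (≡-226 mod 30), so (15,-226,853)→(15,14,5)
g: flip: (15,14,5)→(5,-14,15)
g: translate: b→-4 (≡-14 mod 10), so (5,-14,15)→(5,-4,6)
g: reduced (well bottom): (5,-4,6) with a≤c, −a<b≤a
reduced forms (5, -4, 6) vs (5, -4, 6) ⇒ equivalent

yes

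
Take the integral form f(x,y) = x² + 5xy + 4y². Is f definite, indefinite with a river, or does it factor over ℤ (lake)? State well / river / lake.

D = b²−4ac = 5² − 4·1·4 = 9
D = 3² is a perfect square ⇒ form factors over ℤ ⇒ lakes

lake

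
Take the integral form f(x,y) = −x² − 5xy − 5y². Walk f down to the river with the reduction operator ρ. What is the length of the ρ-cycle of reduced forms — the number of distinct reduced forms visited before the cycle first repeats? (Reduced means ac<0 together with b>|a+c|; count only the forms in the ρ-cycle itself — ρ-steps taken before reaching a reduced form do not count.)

D = 5, ⌊√D⌋ = 2
descent: ρ → (-5,5,-1)
descent: ρ → (-1,1,1)  [lands on river]
river: ρ → (1,1,-1)
ρ-cycle length = 2 (tail of 2 descent steps not counted)

2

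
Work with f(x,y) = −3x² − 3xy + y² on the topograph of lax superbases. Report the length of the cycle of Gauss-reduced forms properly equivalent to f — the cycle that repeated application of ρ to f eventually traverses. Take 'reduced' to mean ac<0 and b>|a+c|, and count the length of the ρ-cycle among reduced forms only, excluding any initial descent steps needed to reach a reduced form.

D = 21, ⌊√D⌋ = 4
descent: ρ → (1,3,-3)  [lands on river]
river: ρ → (-3,3,1)
ρ-cycle length = 2 (tail of 1 descent step not counted)

2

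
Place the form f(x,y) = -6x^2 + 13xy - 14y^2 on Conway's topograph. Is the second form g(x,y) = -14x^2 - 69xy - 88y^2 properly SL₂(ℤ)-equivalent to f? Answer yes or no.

D₁ = -167, D₂ = -167
f is negative-definite; reduce −f:
−f: translate: b→-1 (≡-13 mod 12), so (6,-13,14)→(6,-1,7)
−f: reduced (well bottom): (6,-1,7) with a≤c, −a<b≤a
flip sign back: reduced form of f is (-6,1,-7)
g is negative-definite; reduce −g:
−g: translate: b→13 (≡69 mod 28), so (14,69,88)→(14,13,6)
−g: flip: (14,13,6)→(6,-13,14)
−g: translate: b→-1 (≡-13 mod 12), so (6,-13,14)→(6,-1,7)
−g: reduced (well bottom): (6,-1,7) with a≤c, −a<b≤a
flip sign back: reduced form of g is (-6,1,-7)
reduced forms (-6, 1, -7) vs (-6, 1, -7) ⇒ equivalent

yes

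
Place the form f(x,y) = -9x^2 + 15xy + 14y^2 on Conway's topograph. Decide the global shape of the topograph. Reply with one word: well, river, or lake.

D = b²−4ac = 15² − 4·(-9)·14 = 729
D = 27² is a perfect square ⇒ form factors over ℤ ⇒ lakes

lake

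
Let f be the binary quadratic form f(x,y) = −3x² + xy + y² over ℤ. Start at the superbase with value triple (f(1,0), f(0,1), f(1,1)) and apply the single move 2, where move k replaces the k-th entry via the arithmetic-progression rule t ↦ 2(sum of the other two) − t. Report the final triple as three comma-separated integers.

start (-3,1,-1) = (f(1,0),f(0,1),f(1,1))
replace slot 2: 2·((-3)+(-1)) − 1 = -9 → (-3,-9,-1)

-3,-9,-1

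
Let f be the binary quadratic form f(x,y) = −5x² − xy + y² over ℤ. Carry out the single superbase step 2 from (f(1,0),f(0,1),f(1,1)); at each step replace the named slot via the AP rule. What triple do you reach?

start (-5,1,-5) = (f(1,0),f(0,1),f(1,1))
replace slot 2: 2·((-5)+(-5)) − 1 = -21 → (-5,-21,-5)

-5,-21,-5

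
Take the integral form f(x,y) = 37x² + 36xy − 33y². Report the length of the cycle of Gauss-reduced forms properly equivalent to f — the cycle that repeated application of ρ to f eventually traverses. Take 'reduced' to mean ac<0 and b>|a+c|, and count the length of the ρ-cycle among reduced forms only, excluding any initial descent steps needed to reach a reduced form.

D = 6180, ⌊√D⌋ = 78
river: ρ → (-33,30,40)
river: ρ → (40,50,-23)
river: ρ → (-23,42,48)
river: ρ → (48,54,-17)
river: ρ → (-17,48,57)
river: ρ → (57,66,-8)
river: ρ → (-8,78,3)
river: ρ → (3,78,-8)
river: ρ → (-8,66,57)
river: ρ → (57,48,-17)
river: ρ → (-17,54,48)
river: ρ → (48,42,-23)
river: ρ → (-23,50,40)
river: ρ → (40,30,-33)
river: ρ → (-33,36,37)
river: ρ → (37,38,-32)
river: ρ → (-32,26,43)
river: ρ → (43,60,-15)
river: ρ → (-15,60,43)
river: ρ → (43,26,-32)
river: ρ → (-32,38,37)
river: ρ → (37,36,-33)
ρ-cycle length = 22 (tail of 0 descent steps not counted)

22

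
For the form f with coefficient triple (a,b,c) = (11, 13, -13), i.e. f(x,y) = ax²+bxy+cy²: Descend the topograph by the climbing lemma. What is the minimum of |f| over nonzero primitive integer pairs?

river: ρ → (-13,13,11)
river: ρ → (11,9,-15)
river: ρ → (-15,21,5)
river: ρ → (5,19,-19)
river: ρ → (-19,19,5)
river: ρ → (5,21,-15)
river: ρ → (-15,9,11)
river: ρ → (11,13,-13)
closes: descent 0, river 8
min |a| on river = 5

5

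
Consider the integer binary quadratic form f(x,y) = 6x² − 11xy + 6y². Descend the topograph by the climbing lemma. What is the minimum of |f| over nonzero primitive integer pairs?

translate: b→1 (≡-11 mod 12), so (6,-11,6)→(6,1,1)
flip: (6,1,1)→(1,-1,6)
translate: b→1 (≡-1 mod 2), so (1,-1,6)→(1,1,6)
reduced (well bottom): (1,1,6) with a≤c, −a<b≤a
well minimum = a = 1

1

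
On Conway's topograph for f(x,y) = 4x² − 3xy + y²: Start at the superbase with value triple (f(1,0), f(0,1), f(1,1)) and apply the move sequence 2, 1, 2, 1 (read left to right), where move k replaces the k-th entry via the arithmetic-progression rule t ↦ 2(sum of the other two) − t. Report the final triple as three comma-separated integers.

start (4,1,2) = (f(1,0),f(0,1),f(1,1))
replace slot 2: 2·(4+2) − 1 = 11 → (4,11,2)
replace slot 1: 2·(11+2) − 4 = 22 → (22,11,2)
replace slot 2: 2·(22+2) − 11 = 37 → (22,37,2)
replace slot 1: 2·(37+2) − 22 = 56 → (56,37,2)

56,37,2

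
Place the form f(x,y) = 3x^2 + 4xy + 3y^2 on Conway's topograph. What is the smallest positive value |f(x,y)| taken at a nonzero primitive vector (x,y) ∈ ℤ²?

translate: b→-2 (≡4 mod 6), so (3,4,3)→(3,-2,2)
flip: (3,-2,2)→(2,2,3)
reduced (well bottom): (2,2,3) with a≤c, −a<b≤a
well minimum = a = 2

2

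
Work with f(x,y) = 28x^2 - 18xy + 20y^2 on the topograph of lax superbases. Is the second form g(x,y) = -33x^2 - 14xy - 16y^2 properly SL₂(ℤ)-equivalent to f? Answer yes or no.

D₁ = -1916, D₂ = -1916
f: flip: (28,-18,20)→(20,18,28)
f: reduced (well bottom): (20,18,28) with a≤c, −a<b≤a
g is negative-definite; reduce −g:
−g: flip: (33,14,16)→(16,-14,33)
−g: reduced (well bottom): (16,-14,33) with a≤c, −a<b≤a
flip sign back: reduced form of g is (-16,14,-33)
reduced forms (20, 18, 28) vs (-16, 14, -33) ⇒ inequivalent

no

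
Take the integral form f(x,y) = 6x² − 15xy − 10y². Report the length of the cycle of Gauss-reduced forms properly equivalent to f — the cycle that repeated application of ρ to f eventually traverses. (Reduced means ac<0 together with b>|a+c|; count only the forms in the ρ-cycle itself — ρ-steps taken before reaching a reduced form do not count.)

D = 465, ⌊√D⌋ = 21
descent: ρ → (-10,15,6)  [lands on river]
river: ρ → (6,21,-1)
river: ρ → (-1,21,6)
river: ρ → (6,15,-10)
river: ρ → (-10,5,11)
river: ρ → (11,17,-4)
river: ρ → (-4,15,15)
river: ρ → (15,15,-4)
river: ρ → (-4,17,11)
river: ρ → (11,5,-10)
ρ-cycle length = 10 (tail of 1 descent step not counted)

10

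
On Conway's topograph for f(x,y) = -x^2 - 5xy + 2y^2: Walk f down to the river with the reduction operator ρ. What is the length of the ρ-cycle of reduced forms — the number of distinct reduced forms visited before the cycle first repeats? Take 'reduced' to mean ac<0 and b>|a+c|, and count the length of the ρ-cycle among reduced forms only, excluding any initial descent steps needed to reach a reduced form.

D = 33, ⌊√D⌋ = 5
descent: ρ → (2,5,-1)  [lands on river]
river: ρ → (-1,5,2)
river: ρ → (2,3,-3)
river: ρ → (-3,3,2)
ρ-cycle length = 4 (tail of 1 descent step not counted)

4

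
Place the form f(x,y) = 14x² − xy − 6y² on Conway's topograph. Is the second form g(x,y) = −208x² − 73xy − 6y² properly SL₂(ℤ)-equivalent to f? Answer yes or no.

D₁ = 337, D₂ = 337
river cycle of f (length 42): (-6, 13, 7), (7, 15, -4), (-4, 17, 3), (3, 13, -14), (-14, 15, 2), (2, 17, -6), (-6, 7, 12), (12, 17, -1), (-1, 17, 12), (12, 7, -6), … (32 more)
river cycle of g (length 42): (-6, 13, 7), (7, 15, -4), (-4, 17, 3), (3, 13, -14), (-14, 15, 2), (2, 17, -6), (-6, 7, 12), (12, 17, -1), (-1, 17, 12), (12, 7, -6), … (32 more)
cycles coincide ⇒ equivalent

yes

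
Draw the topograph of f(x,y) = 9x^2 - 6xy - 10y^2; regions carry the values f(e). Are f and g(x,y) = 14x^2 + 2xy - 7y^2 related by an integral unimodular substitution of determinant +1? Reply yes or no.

D₁ = 396, D₂ = 396
river cycle of f (length 4): (-10, 6, 9), (9, 12, -7), (-7, 16, 5), (5, 14, -10)
river cycle of g (length 4): (-7, 12, 9), (9, 6, -10), (-10, 14, 5), (5, 16, -7)
cycles differ ⇒ inequivalent

no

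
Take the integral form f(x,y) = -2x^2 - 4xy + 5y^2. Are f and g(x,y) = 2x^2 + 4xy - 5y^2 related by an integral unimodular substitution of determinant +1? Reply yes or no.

D₁ = 56, D₂ = 56
river cycle of f (length 4): (5, 4, -2), (-2, 4, 5), (5, 6, -1), (-1, 6, 5)
river cycle of g (length 4): (-5, 6, 1), (1, 6, -5), (-5, 4, 2), (2, 4, -5)
cycles differ ⇒ inequivalent

no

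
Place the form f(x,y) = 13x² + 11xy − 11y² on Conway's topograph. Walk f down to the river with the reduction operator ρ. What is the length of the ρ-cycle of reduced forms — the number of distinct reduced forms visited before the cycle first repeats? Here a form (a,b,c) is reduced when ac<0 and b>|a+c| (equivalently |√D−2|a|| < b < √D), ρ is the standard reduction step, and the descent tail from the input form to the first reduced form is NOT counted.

D = 693, ⌊√D⌋ = 26
river: ρ → (-11,11,13)
river: ρ → (13,15,-9)
river: ρ → (-9,21,7)
river: ρ → (7,21,-9)
river: ρ → (-9,15,13)
river: ρ → (13,11,-11)
ρ-cycle length = 6 (tail of 0 descent steps not counted)

6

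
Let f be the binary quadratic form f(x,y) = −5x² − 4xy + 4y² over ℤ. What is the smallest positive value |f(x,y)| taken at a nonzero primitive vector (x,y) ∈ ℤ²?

descent: ρ → (4,4,-5)  [lands on river]
river: ρ → (-5,6,3)
river: ρ → (3,6,-5)
river: ρ → (-5,4,4)
closes: descent 1, river 4
min |a| on river = 3

3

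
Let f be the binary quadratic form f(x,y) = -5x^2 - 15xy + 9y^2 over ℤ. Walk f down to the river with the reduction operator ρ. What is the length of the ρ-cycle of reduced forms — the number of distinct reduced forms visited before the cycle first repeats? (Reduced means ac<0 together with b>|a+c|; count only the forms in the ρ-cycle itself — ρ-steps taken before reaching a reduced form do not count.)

D = 405, ⌊√D⌋ = 20
descent: ρ → (9,15,-5)  [lands on river]
river: ρ → (-5,15,9)
river: ρ → (9,3,-11)
river: ρ → (-11,19,1)
river: ρ → (1,19,-11)
river: ρ → (-11,3,9)
ρ-cycle length = 6 (tail of 1 descent step not counted)

6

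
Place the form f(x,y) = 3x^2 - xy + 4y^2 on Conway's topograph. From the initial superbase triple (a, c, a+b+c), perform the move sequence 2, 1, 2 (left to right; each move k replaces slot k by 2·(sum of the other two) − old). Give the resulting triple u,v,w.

start (3,4,6) = (f(1,0),f(0,1),f(1,1))
replace slot 2: 2·(3+6) − 4 = 14 → (3,14,6)
replace slot 1: 2·(14+6) − 3 = 37 → (37,14,6)
replace slot 2: 2·(37+6) − 14 = 72 → (37,72,6)

37,72,6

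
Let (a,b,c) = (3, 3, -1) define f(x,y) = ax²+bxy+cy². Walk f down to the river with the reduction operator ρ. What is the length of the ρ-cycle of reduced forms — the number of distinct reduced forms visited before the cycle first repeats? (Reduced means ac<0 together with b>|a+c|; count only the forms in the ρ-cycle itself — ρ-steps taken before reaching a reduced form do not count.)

D = 21, ⌊√D⌋ = 4
river: ρ → (-1,3,3)
river: ρ → (3,3,-1)
ρ-cycle length = 2 (tail of 0 descent steps not counted)

2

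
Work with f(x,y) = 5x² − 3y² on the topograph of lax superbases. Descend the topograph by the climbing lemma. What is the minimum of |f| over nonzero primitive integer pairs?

descent: ρ → (-3,6,2)  [lands on river]
river: ρ → (2,6,-3)
closes: descent 1, river 2
min |a| on river = 2

2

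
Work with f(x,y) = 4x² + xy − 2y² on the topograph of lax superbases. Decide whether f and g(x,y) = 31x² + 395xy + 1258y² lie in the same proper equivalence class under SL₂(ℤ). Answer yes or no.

D₁ = 33, D₂ = 33
river cycle of f (length 4): (-2, 3, 3), (3, 3, -2), (-2, 5, 1), (1, 5, -2)
river cycle of g (length 4): (-2, 3, 3), (3, 3, -2), (-2, 5, 1), (1, 5, -2)
cycles coincide ⇒ equivalent

yes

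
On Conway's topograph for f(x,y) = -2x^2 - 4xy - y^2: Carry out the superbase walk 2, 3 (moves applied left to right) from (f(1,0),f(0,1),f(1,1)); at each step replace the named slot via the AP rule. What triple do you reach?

start (-2,-1,-7) = (f(1,0),f(0,1),f(1,1))
replace slot 2: 2·((-2)+(-7)) − (-1) = -17 → (-2,-17,-7)
replace slot 3: 2·((-2)+(-17)) − (-7) = -31 → (-2,-17,-31)

-2,-17,-31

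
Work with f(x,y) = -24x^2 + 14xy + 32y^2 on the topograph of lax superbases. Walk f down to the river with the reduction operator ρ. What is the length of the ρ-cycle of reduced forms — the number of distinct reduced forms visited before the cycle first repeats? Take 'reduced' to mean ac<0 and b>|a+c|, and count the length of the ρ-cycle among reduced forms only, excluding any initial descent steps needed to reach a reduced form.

D = 3268, ⌊√D⌋ = 57
river: ρ → (32,50,-6)
river: ρ → (-6,46,48)
river: ρ → (48,50,-4)
river: ρ → (-4,54,22)
river: ρ → (22,34,-24)
river: ρ → (-24,14,32)
ρ-cycle length = 6 (tail of 0 descent steps not counted)

6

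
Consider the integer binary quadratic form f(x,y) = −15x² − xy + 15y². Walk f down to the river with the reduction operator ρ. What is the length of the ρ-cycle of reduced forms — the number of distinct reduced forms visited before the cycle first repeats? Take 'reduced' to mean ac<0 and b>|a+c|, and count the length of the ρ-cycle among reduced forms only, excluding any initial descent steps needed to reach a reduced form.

D = 901, ⌊√D⌋ = 30
descent: ρ → (15,1,-15)  [lands on river]
river: ρ → (-15,29,1)
river: ρ → (1,29,-15)
river: ρ → (-15,1,15)
river: ρ → (15,29,-1)
river: ρ → (-1,29,15)
ρ-cycle length = 6 (tail of 1 descent step not counted)

6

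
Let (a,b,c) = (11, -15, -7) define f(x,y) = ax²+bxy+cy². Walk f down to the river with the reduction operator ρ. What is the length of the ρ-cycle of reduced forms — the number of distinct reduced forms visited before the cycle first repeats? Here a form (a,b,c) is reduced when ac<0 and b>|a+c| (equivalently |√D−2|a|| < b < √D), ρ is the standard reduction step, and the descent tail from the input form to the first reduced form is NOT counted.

D = 533, ⌊√D⌋ = 23
descent: ρ → (-7,15,11)  [lands on river]
river: ρ → (11,7,-11)
river: ρ → (-11,15,7)
river: ρ → (7,13,-13)
river: ρ → (-13,13,7)
river: ρ → (7,15,-11)
river: ρ → (-11,7,11)
river: ρ → (11,15,-7)
river: ρ → (-7,13,13)
river: ρ → (13,13,-7)
ρ-cycle length = 10 (tail of 1 descent step not counted)

10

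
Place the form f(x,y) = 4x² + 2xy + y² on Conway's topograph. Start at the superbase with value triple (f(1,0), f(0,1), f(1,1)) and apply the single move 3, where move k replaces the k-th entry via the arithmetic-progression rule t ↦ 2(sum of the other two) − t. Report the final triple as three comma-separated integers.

start (4,1,7) = (f(1,0),f(0,1),f(1,1))
replace slot 3: 2·(4+1) − 7 = 3 → (4,1,3)

4,1,3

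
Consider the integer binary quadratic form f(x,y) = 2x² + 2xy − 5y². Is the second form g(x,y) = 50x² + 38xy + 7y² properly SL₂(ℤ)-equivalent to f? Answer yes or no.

D₁ = 44, D₂ = 44
river cycle of f (length 2): (2, 6, -1), (-1, 6, 2)
river cycle of g (length 2): (-1, 6, 2), (2, 6, -1)
cycles coincide ⇒ equivalent

yes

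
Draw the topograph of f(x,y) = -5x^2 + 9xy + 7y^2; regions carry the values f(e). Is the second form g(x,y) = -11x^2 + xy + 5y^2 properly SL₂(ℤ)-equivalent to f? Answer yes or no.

D₁ = 221, D₂ = 221
river cycle of f (length 4): (7, 5, -7), (-7, 9, 5), (5, 11, -5), (-5, 9, 7)
river cycle of g (length 4): (5, 9, -7), (-7, 5, 7), (7, 9, -5), (-5, 11, 5)
cycles differ ⇒ inequivalent

no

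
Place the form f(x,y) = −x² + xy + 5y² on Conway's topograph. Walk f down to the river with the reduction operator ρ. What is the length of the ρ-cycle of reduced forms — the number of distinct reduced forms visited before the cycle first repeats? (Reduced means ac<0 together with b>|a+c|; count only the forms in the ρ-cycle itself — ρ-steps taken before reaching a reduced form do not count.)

D = 21, ⌊√D⌋ = 4
descent: ρ → (5,-1,-1)
descent: ρ → (-1,3,3)  [lands on river]
river: ρ → (3,3,-1)
ρ-cycle length = 2 (tail of 2 descent steps not counted)

2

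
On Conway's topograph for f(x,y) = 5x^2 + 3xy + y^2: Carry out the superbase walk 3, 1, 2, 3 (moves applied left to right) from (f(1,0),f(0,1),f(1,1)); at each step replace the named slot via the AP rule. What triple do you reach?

start (5,1,9) = (f(1,0),f(0,1),f(1,1))
replace slot 3: 2·(5+1) − 9 = 3 → (5,1,3)
replace slot 1: 2·(1+3) − 5 = 3 → (3,1,3)
replace slot 2: 2·(3+3) − 1 = 11 → (3,11,3)
replace slot 3: 2·(3+11) − 3 = 25 → (3,11,25)

3,11,25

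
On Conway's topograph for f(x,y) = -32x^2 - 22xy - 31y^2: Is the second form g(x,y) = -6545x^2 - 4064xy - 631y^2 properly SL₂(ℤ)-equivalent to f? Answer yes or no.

D₁ = -3484, D₂ = -3484
f is negative-definite; reduce −f:
−f: flip: (32,22,31)→(31,-22,32)
−f: reduced (well bottom): (31,-22,32) with a≤c, −a<b≤a
flip sign back: reduced form of f is (-31,22,-32)
g is negative-definite; reduce −g:
−g: flip: (6545,4064,631)→(631,-4064,6545)
−g: translate: b→-278 (≡-4064 mod 1262), so (631,-4064,6545)→(631,-278,32)
−g: flip: (631,-278,32)→(32,278,631)
−g: translate: b→22 (≡278 mod 64), so (32,278,631)→(32,22,31)
−g: flip: (32,22,31)→(31,-22,32)
−g: reduced (well bottom): (31,-22,32) with a≤c, −a<b≤a
flip sign back: reduced form of g is (-31,22,-32)
reduced forms (-31, 22, -32) vs (-31, 22, -32) ⇒ equivalent

yes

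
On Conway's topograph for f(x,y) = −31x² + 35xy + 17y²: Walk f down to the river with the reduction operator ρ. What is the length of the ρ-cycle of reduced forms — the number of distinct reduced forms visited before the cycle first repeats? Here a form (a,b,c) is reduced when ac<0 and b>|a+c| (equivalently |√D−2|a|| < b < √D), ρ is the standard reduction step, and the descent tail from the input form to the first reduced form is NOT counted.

D = 3333, ⌊√D⌋ = 57
river: ρ → (17,33,-33)
river: ρ → (-33,33,17)
river: ρ → (17,35,-31)
river: ρ → (-31,27,21)
river: ρ → (21,57,-1)
river: ρ → (-1,57,21)
river: ρ → (21,27,-31)
river: ρ → (-31,35,17)
ρ-cycle length = 8 (tail of 0 descent steps not counted)

8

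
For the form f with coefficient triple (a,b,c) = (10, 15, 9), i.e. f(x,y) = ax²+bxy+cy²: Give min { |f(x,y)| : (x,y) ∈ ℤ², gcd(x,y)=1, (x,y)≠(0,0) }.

translate: b→-5 (≡15 mod 20), so (10,15,9)→(10,-5,4)
flip: (10,-5,4)→(4,5,10)
translate: b→-3 (≡5 mod 8), so (4,5,10)→(4,-3,9)
reduced (well bottom): (4,-3,9) with a≤c, −a<b≤a
well minimum = a = 4

4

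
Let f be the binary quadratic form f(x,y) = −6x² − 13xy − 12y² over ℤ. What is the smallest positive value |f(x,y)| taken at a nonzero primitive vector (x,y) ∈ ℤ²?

translate: b→1 (≡13 mod 12), so (6,13,12)→(6,1,5)
flip: (6,1,5)→(5,-1,6)
reduced (well bottom): (5,-1,6) with a≤c, −a<b≤a
well minimum |f| = |-5| = 5 (negative-definite)

5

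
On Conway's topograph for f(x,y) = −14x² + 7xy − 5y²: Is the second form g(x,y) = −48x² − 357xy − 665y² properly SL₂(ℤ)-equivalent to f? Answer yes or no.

D₁ = -231, D₂ = -231
f is negative-definite; reduce −f:
−f: flip: (14,-7,5)→(5,7,14)
−f: translate: b→-3 (≡7 mod 10), so (5,7,14)→(5,-3,12)
−f: reduced (well bottom): (5,-3,12) with a≤c, −a<b≤a
flip sign back: reduced form of f is (-5,3,-12)
g is negative-definite; reduce −g:
−g: translate: b→-27 (≡357 mod 96), so (48,357,665)→(48,-27,5)
−g: flip: (48,-27,5)→(5,27,48)
−g: translate: b→-3 (≡27 mod 10), so (5,27,48)→(5,-3,12)
−g: reduced (well bottom): (5,-3,12) with a≤c, −a<b≤a
flip sign back: reduced form of g is (-5,3,-12)
reduced forms (-5, 3, -12) vs (-5, 3, -12) ⇒ equivalent

yes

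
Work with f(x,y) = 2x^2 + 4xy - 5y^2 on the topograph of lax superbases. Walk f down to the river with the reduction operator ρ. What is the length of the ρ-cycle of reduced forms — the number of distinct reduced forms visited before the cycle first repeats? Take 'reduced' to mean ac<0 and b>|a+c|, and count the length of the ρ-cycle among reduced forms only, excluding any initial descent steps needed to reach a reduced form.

D = 56, ⌊√D⌋ = 7
river: ρ → (-5,6,1)
river: ρ → (1,6,-5)
river: ρ → (-5,4,2)
river: ρ → (2,4,-5)
ρ-cycle length = 4 (tail of 0 descent steps not counted)

4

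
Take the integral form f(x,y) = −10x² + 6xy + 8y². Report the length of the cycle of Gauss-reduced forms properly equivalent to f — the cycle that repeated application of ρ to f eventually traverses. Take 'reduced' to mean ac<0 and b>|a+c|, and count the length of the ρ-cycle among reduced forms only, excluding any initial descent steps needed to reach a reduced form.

D = 356, ⌊√D⌋ = 18
river: ρ → (8,10,-8)
river: ρ → (-8,6,10)
river: ρ → (10,14,-4)
river: ρ → (-4,18,2)
river: ρ → (2,18,-4)
river: ρ → (-4,14,10)
river: ρ → (10,6,-8)
river: ρ → (-8,10,8)
river: ρ → (8,6,-10)
river: ρ → (-10,14,4)
river: ρ → (4,18,-2)
river: ρ → (-2,18,4)
river: ρ → (4,14,-10)
river: ρ → (-10,6,8)
ρ-cycle length = 14 (tail of 0 descent steps not counted)

14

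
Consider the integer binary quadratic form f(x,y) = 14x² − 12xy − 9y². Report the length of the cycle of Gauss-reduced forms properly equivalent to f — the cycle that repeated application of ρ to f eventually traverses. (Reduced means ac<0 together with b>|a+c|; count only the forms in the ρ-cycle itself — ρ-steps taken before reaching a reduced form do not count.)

D = 648, ⌊√D⌋ = 25
descent: ρ → (-9,12,14)  [lands on river]
river: ρ → (14,16,-7)
river: ρ → (-7,12,18)
river: ρ → (18,24,-1)
river: ρ → (-1,24,18)
river: ρ → (18,12,-7)
river: ρ → (-7,16,14)
river: ρ → (14,12,-9)
river: ρ → (-9,24,2)
river: ρ → (2,24,-9)
ρ-cycle length = 10 (tail of 1 descent step not counted)

10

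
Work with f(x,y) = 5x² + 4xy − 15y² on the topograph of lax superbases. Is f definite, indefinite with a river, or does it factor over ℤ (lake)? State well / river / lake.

D = b²−4ac = 4² − 4·5·(-15) = 316
D > 0 non-square ⇒ indefinite ⇒ periodic river

river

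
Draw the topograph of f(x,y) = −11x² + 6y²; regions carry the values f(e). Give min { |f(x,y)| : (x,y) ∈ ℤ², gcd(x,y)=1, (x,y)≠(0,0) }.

descent: ρ → (6,12,-5)  [lands on river]
river: ρ → (-5,8,10)
river: ρ → (10,12,-3)
river: ρ → (-3,12,10)
river: ρ → (10,8,-5)
river: ρ → (-5,12,6)
closes: descent 1, river 6
min |a| on river = 3

3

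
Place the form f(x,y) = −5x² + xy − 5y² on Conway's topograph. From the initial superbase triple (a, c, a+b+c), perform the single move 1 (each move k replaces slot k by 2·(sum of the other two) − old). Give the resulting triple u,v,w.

start (-5,-5,-9) = (f(1,0),f(0,1),f(1,1))
replace slot 1: 2·((-5)+(-9)) − (-5) = -23 → (-23,-5,-9)

-23,-5,-9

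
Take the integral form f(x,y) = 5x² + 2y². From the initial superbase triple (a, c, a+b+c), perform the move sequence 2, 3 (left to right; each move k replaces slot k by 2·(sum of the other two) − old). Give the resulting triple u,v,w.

start (5,2,7) = (f(1,0),f(0,1),f(1,1))
replace slot 2: 2·(5+7) − 2 = 22 → (5,22,7)
replace slot 3: 2·(5+22) − 7 = 47 → (5,22,47)

5,22,47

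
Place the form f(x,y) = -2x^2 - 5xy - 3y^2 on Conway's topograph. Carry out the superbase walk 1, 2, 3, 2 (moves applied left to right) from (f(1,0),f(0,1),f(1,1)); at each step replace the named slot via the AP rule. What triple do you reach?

start (-2,-3,-10) = (f(1,0),f(0,1),f(1,1))
replace slot 1: 2·((-3)+(-10)) − (-2) = -24 → (-24,-3,-10)
replace slot 2: 2·((-24)+(-10)) − (-3) = -65 → (-24,-65,-10)
replace slot 3: 2·((-24)+(-65)) − (-10) = -168 → (-24,-65,-168)
replace slot 2: 2·((-24)+(-168)) − (-65) = -319 → (-24,-319,-168)

-24,-319,-168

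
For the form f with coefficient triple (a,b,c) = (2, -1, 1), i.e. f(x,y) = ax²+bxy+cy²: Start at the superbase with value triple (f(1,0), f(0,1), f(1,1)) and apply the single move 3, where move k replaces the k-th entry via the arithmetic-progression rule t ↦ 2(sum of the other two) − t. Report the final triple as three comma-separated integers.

start (2,1,2) = (f(1,0),f(0,1),f(1,1))
replace slot 3: 2·(2+1) − 2 = 4 → (2,1,4)

2,1,4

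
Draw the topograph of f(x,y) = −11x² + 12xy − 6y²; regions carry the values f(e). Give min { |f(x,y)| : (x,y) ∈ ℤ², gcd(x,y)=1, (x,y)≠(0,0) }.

translate: b→10 (≡-12 mod 22), so (11,-12,6)→(11,10,5)
flip: (11,10,5)→(5,-10,11)
translate: b→0 (≡-10 mod 10), so (5,-10,11)→(5,0,6)
reduced (well bottom): (5,0,6) with a≤c, −a<b≤a
well minimum |f| = |-5| = 5 (negative-definite)

5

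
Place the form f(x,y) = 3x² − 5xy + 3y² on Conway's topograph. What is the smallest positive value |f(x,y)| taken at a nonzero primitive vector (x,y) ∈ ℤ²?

translate: b→1 (≡-5 mod 6), so (3,-5,3)→(3,1,1)
flip: (3,1,1)→(1,-1,3)
translate: b→1 (≡-1 mod 2), so (1,-1,3)→(1,1,3)
reduced (well bottom): (1,1,3) with a≤c, −a<b≤a
well minimum = a = 1

1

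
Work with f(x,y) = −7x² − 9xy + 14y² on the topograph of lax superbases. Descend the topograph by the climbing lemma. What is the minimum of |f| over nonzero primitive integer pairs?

descent: ρ → (14,9,-7)  [lands on river]
river: ρ → (-7,19,4)
river: ρ → (4,21,-2)
river: ρ → (-2,19,14)
closes: descent 1, river 4
min |a| on river = 2

2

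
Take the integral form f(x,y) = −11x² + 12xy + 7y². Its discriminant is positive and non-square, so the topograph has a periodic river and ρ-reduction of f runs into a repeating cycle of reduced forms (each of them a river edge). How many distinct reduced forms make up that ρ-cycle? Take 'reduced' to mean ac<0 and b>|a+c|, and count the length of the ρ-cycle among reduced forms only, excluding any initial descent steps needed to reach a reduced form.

D = 452, ⌊√D⌋ = 21
river: ρ → (7,16,-7)
river: ρ → (-7,12,11)
river: ρ → (11,10,-8)
river: ρ → (-8,6,13)
river: ρ → (13,20,-1)
river: ρ → (-1,20,13)
river: ρ → (13,6,-8)
river: ρ → (-8,10,11)
river: ρ → (11,12,-7)
river: ρ → (-7,16,7)
river: ρ → (7,12,-11)
river: ρ → (-11,10,8)
river: ρ → (8,6,-13)
river: ρ → (-13,20,1)
river: ρ → (1,20,-13)
river: ρ → (-13,6,8)
river: ρ → (8,10,-11)
river: ρ → (-11,12,7)
ρ-cycle length = 18 (tail of 0 descent steps not counted)

18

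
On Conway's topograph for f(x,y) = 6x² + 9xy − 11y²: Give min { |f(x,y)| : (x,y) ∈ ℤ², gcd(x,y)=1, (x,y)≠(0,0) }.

river: ρ → (-11,13,4)
river: ρ → (4,11,-14)
river: ρ → (-14,17,1)
river: ρ → (1,17,-14)
river: ρ → (-14,11,4)
river: ρ → (4,13,-11)
river: ρ → (-11,9,6)
river: ρ → (6,15,-5)
river: ρ → (-5,15,6)
river: ρ → (6,9,-11)
closes: descent 0, river 10
min |a| on river = 1

1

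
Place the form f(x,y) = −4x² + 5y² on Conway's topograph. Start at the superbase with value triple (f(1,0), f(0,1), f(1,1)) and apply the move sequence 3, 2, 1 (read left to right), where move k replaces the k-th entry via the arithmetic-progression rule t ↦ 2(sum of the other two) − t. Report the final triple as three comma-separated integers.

start (-4,5,1) = (f(1,0),f(0,1),f(1,1))
replace slot 3: 2·((-4)+5) − 1 = 1 → (-4,5,1)
replace slot 2: 2·((-4)+1) − 5 = -11 → (-4,-11,1)
replace slot 1: 2·((-11)+1) − (-4) = -16 → (-16,-11,1)

-16,-11,1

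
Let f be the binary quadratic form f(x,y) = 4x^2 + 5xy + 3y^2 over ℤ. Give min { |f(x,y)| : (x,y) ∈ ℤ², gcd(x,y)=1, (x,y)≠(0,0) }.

translate: b→-3 (≡5 mod 8), so (4,5,3)→(4,-3,2)
flip: (4,-3,2)→(2,3,4)
translate: b→-1 (≡3 mod 4), so (2,3,4)→(2,-1,3)
reduced (well bottom): (2,-1,3) with a≤c, −a<b≤a
well minimum = a = 2

2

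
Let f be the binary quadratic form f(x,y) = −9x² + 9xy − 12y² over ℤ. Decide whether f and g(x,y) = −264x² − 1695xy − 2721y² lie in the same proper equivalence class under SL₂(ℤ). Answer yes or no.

D₁ = -351, D₂ = -351
f is negative-definite; reduce −f:
−f: translate: b→9 (≡-9 mod 18), so (9,-9,12)→(9,9,12)
−f: reduced (well bottom): (9,9,12) with a≤c, −a<b≤a
flip sign back: reduced form of f is (-9,-9,-12)
g is negative-definite; reduce −g:
−g: translate: b→111 (≡1695 mod 528), so (264,1695,2721)→(264,111,12)
−g: flip: (264,111,12)→(12,-111,264)
−g: translate: b→9 (≡-111 mod 24), so (12,-111,264)→(12,9,9)
−g: flip: (12,9,9)→(9,-9,12)
−g: translate: b→9 (≡-9 mod 18), so (9,-9,12)→(9,9,12)
−g: reduced (well bottom): (9,9,12) with a≤c, −a<b≤a
flip sign back: reduced form of g is (-9,-9,-12)
reduced forms (-9, -9, -12) vs (-9, -9, -12) ⇒ equivalent

yes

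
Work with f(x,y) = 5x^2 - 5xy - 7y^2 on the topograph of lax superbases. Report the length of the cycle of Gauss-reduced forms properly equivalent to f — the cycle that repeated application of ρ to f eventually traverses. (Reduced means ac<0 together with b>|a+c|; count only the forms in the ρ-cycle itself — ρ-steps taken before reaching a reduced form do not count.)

D = 165, ⌊√D⌋ = 12
descent: ρ → (-7,5,5)  [lands on river]
river: ρ → (5,5,-7)
river: ρ → (-7,9,3)
river: ρ → (3,9,-7)
ρ-cycle length = 4 (tail of 1 descent step not counted)

4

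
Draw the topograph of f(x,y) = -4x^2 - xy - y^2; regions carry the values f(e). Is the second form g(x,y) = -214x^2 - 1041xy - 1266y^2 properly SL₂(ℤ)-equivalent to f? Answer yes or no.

D₁ = -15, D₂ = -15
f is negative-definite; reduce −f:
−f: flip: (4,1,1)→(1,-1,4)
−f: translate: b→1 (≡-1 mod 2), so (1,-1,4)→(1,1,4)
−f: reduced (well bottom): (1,1,4) with a≤c, −a<b≤a
flip sign back: reduced form of f is (-1,-1,-4)
g is negative-definite; reduce −g:
−g: translate: b→185 (≡1041 mod 428), so (214,1041,1266)→(214,185,40)
−g: flip: (214,185,40)→(40,-185,214)
−g: translate: b→-25 (≡-185 mod 80), so (40,-185,214)→(40,-25,4)
−g: flip: (40,-25,4)→(4,25,40)
−g: translate: b→1 (≡25 mod 8), so (4,25,40)→(4,1,1)
−g: flip: (4,1,1)→(1,-1,4)
−g: translate: b→1 (≡-1 mod 2), so (1,-1,4)→(1,1,4)
−g: reduced (well bottom): (1,1,4) with a≤c, −a<b≤a
flip sign back: reduced form of g is (-1,-1,-4)
reduced forms (-1, -1, -4) vs (-1, -1, -4) ⇒ equivalent

yes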